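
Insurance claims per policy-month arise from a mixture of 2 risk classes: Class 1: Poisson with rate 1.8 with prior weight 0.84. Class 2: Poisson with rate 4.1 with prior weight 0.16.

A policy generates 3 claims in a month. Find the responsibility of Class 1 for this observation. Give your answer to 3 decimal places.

The responsibility of component k is π_k f_k(x) divided by Σ_j π_j f_j(x).
Evaluate each component's likelihood at the observed value:
  f_1 = e^(−1.8)·1.8^3/3! = 0.160671
  f_2 = e^(−4.1)·4.1^3/3! = 0.190368
Weight by the priors:
  π_1·f_1 = 0.84 × 0.160671 = 0.134963
  π_2·f_2 = 0.16 × 0.190368 = 0.0304588
Marginal: 0.134963 + 0.0304588 = 0.165422
Responsibility of Class 1: 0.134963 / 0.165422 ≈ 0.816

0.816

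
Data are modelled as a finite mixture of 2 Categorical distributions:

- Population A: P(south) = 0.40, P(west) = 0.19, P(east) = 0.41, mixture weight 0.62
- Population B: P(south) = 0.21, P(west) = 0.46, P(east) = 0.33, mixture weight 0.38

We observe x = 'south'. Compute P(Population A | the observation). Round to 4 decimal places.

0.7566

The responsibility of component k is P(Z=k) f_k(x) divided by Σ_j P(Z=j) f_j(x).
Component likelihoods at x = 'south':
  p_A = P(south | comp) = 0.40
  p_B = P(south | comp) = 0.21
Unnormalised posteriors:
  P(Z=A)·p_A = 0.62 × 0.4 = 0.248
  P(Z=B)·p_B = 0.38 × 0.21 = 0.0798
Marginal: 0.248 + 0.0798 = 0.3278
P(Population A | 'south') ≈ 0.7566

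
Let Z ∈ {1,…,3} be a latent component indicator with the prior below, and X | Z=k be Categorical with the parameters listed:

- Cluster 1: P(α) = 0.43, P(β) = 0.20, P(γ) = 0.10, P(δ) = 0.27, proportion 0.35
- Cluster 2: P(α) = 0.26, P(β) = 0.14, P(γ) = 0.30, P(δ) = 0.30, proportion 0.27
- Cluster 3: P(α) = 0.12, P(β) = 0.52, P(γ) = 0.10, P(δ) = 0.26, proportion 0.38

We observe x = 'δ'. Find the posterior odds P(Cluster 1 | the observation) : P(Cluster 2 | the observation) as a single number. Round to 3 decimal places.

1.167

Only the two components matter; the odds are (π_i f_i(x)) / (π_j f_j(x)).
Evaluate each component's likelihood at the observed value:
  f_1 = 0.27
  f_2 = 0.3
  f_3 = 0.26
Posterior odds = (π_1·f_1) / (π_2·f_2) = (0.35·0.27) / (0.27·0.3) = 0.0945 / 0.081 ≈ 1.167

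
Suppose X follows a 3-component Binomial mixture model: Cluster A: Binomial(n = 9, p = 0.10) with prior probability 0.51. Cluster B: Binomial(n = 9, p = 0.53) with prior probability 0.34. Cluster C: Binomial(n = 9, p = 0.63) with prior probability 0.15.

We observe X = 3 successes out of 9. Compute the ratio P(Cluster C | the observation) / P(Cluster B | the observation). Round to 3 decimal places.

The posterior odds equal the prior odds times the likelihood ratio: (π_i/π_j)·(f_i(x)/f_j(x)).
Component likelihoods at x = 3 successes out of 9:
  p_A = 0.044641
  p_B = 0.134801
  p_C = 0.0538904
Odds = (0.15/0.34) × (0.0538904/0.134801) = 0.441176 × 0.399776 ≈ 0.176

0.176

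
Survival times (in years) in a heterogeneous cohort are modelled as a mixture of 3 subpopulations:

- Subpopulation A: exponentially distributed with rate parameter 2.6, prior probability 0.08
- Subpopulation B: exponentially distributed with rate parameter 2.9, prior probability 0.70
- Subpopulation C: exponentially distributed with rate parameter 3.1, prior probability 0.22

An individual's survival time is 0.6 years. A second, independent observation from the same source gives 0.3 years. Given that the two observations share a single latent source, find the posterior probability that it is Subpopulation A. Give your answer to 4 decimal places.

By Bayes' theorem, P(k | x) = π_k f_k(x) / Σ_j π_j f_j(x).
Since both observations come from the same component, the likelihood for component k is f_k(x₁)·f_k(x₂).
  L_A = [2.6·e^(−2.6·0.6) = 2.6·e^(−1.5600) = 0.546354] × [1.19186] = 0.651175
  L_B = [2.9·e^(−2.9·0.6) = 2.9·e^(−1.7400) = 0.509009] × [1.21496] = 0.618426
  L_C = [3.1·e^(−3.1·0.6) = 3.1·e^(−1.8600) = 0.482585] × [1.22312] = 0.590258
Weight by the priors:
  π_A·L_A = 0.08 × 0.651175 = 0.052094
  π_B·L_B = 0.70 × 0.618426 = 0.432898
  π_C·L_C = 0.22 × 0.590258 = 0.129857
Evidence: 0.052094 + 0.432898 + 0.129857 = 0.614849
P(Subpopulation A | x₁,x₂) ≈ 0.0847

0.0847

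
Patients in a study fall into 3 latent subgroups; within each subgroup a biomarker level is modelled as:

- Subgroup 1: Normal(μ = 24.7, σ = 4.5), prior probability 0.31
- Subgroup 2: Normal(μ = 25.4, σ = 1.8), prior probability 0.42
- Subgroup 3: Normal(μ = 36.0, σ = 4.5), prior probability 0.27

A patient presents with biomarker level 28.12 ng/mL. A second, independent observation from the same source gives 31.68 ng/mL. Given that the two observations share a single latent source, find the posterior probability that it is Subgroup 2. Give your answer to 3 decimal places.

P(component k | x) = P(Z=k)·f_k(x) / marginal(x), where marginal(x) = Σ_j P(Z=j)·f_j(x).
Since both observations come from the same component, the likelihood for component k is f_k(x₁)·f_k(x₂).
  p_1 = [(1/(4.5·√(2π)))·exp(−(28.12−24.7)²/(2·4.5²)) = 0.088654·exp(-0.28880) = 0.0664161] × [0.0266228] = 0.00176818
  p_2 = [(1/(1.8·√(2π)))·exp(−(28.12−25.4)²/(2·1.8²)) = 0.221635·exp(-1.14173) = 0.0707606] × [0.000504018] = 3.56646e-05
  p_3 = [(1/(4.5·√(2π)))·exp(−(28.12−36.0)²/(2·4.5²)) = 0.088654·exp(-1.53320) = 0.0191355] × [0.055921] = 0.00107007
Prior × likelihood for each component:
  P(Z=1)·p_1 = 0.31 × 0.00176818 = 0.000548136
  P(Z=2)·p_2 = 0.42 × 3.56646e-05 = 1.49791e-05
  P(Z=3)·p_3 = 0.27 × 0.00107007 = 0.00028892
Denominator: 0.000548136 + 1.49791e-05 + 0.00028892 = 0.000852035
So the posterior for Subgroup 2 is 1.49791e-05 / 0.000852035 ≈ 0.018.

0.018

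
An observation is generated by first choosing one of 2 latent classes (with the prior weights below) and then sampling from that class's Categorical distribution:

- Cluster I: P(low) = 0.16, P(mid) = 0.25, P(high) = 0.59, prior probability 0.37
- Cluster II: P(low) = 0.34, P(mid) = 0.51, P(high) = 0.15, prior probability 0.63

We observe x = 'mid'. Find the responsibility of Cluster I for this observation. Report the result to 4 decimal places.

By Bayes' theorem, P(k | x) = P(Z=k) f_k(x) / Σ_j P(Z=j) f_j(x).
Evaluate each component's likelihood at the observed value:
  L_I = 0.25
  L_II = 0.51
Weight by the priors:
  P(Z=I)·L_I = 0.37 × 0.25 = 0.0925
  P(Z=II)·L_II = 0.63 × 0.51 = 0.3213
Evidence: 0.0925 + 0.3213 = 0.4138
P(Cluster I | 'mid') ≈ 0.2235

0.2235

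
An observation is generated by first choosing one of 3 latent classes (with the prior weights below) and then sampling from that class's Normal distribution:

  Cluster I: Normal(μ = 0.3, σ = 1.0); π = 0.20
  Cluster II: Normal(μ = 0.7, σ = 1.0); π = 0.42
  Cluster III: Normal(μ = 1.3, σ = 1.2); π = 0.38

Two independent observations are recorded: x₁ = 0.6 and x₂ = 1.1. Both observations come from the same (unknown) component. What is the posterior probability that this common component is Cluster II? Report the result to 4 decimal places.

0.5184

Apply Bayes' rule: the posterior for each component is proportional to its prior times its likelihood at x.
Since both observations come from the same component, the likelihood for component k is f_k(x₁)·f_k(x₂).
  L_I = [(1/(1.0·√(2π)))·exp(−(0.6−0.3)²/(2·1.0²)) = 0.398942·exp(-0.04500) = 0.381388] × [0.289692] = 0.110485
  L_II = [(1/(1.0·√(2π)))·exp(−(0.6−0.7)²/(2·1.0²)) = 0.398942·exp(-0.00500) = 0.396953] × [0.36827] = 0.146186
  L_III = [(1/(1.2·√(2π)))·exp(−(0.6−1.3)²/(2·1.2²)) = 0.332452·exp(-0.17014) = 0.280439] × [0.327866] = 0.0919465
Unnormalised posteriors:
  π_I·L_I = 0.20 × 0.110485 = 0.022097
  π_II·L_II = 0.42 × 0.146186 = 0.061398
  π_III·L_III = 0.38 × 0.0919465 = 0.0349397
Marginal: 0.022097 + 0.061398 + 0.0349397 = 0.118435
P(Cluster II | x₁, x₂) = 0.061398 / 0.118435 ≈ 0.5184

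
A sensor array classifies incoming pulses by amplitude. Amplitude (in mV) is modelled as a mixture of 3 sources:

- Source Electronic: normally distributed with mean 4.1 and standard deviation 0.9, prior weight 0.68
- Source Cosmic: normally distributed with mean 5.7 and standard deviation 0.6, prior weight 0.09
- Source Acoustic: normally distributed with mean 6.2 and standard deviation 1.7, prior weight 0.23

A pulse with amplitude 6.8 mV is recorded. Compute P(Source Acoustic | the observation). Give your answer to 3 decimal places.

0.778

The responsibility of component k is w_k f_k(x) divided by Σ_j w_j f_j(x).
Component likelihoods at x = 6.8 mV:
  f_Electronic = 0.00492428
  f_Cosmic = 0.123852
  f_Acoustic = 0.220502
Multiply by the mixture weights:
  w_Electronic·f_Electronic = 0.68 × 0.00492428 = 0.00334851
  w_Cosmic·f_Cosmic = 0.09 × 0.123852 = 0.0111467
  w_Acoustic·f_Acoustic = 0.23 × 0.220502 = 0.0507154
Denominator: 0.00334851 + 0.0111467 + 0.0507154 = 0.0652105
P(Source Acoustic | 6.8 mV) = 0.0507154 / 0.0652105 ≈ 0.778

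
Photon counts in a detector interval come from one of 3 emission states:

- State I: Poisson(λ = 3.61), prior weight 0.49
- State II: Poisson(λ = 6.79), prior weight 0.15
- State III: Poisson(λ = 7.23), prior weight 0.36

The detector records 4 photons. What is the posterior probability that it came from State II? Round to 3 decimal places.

0.108

By Bayes' theorem, P(k | x) = π_k f_k(x) / Σ_j π_j f_j(x).
Poisson probabilities:
  f_I = e^(−3.61)·3.61^4/4! = 0.191432
  f_II = e^(−6.79)·6.79^4/4! = 0.0996342
  f_III = e^(−7.23)·7.23^4/4! = 0.0824884
Multiply by the mixture weights:
  π_I·f_I = 0.49 × 0.191432 = 0.0938017
  π_II·f_II = 0.15 × 0.0996342 = 0.0149451
  π_III·f_III = 0.36 × 0.0824884 = 0.0296958
Sum: 0.0938017 + 0.0149451 + 0.0296958 = 0.138443
P(State II | the observation) ≈ 0.108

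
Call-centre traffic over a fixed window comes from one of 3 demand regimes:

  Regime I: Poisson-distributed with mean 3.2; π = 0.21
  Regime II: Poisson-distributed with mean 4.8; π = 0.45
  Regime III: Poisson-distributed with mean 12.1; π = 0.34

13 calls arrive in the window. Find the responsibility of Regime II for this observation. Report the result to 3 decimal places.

0.012

Posterior ∝ prior × likelihood, so P(k | x) ∝ P(Z=k) f_k(x); normalise over all components.
Component likelihoods at x = 13 calls:
  f_I = e^(−3.2)·3.2^13/13! = 2.41506e-05
  f_II = e^(−4.8)·4.8^13/13! = 0.000948948
  f_III = e^(−12.1)·12.1^13/13! = 0.106406
Unnormalised posteriors:
  P(Z=I)·f_I = 0.21 × 2.41506e-05 = 5.07162e-06
  P(Z=II)·f_II = 0.45 × 0.000948948 = 0.000427026
  P(Z=III)·f_III = 0.34 × 0.106406 = 0.0361781
Sum: 5.07162e-06 + 0.000427026 + 0.0361781 = 0.0366102
P(Regime II | data) = 0.000427026 / 0.0366102 ≈ 0.012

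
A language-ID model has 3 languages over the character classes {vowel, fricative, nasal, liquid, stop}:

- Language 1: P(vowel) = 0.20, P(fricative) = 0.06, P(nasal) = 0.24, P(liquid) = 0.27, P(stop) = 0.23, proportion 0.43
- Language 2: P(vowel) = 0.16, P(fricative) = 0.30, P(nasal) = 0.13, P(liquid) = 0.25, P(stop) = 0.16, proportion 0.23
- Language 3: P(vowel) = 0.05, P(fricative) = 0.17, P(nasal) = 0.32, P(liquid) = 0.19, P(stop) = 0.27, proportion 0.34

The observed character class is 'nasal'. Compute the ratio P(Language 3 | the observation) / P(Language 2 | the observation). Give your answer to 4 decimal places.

3.6388

Posterior odds = (P(Z=i) f_i(x)) / (P(Z=j) f_j(x)); the normalising sum cancels.
Categorical probabilities:
  p_1 = P(nasal | comp) = 0.24
  p_2 = P(nasal | comp) = 0.13
  p_3 = P(nasal | comp) = 0.32
0.1088 / 0.0299 ≈ 3.6388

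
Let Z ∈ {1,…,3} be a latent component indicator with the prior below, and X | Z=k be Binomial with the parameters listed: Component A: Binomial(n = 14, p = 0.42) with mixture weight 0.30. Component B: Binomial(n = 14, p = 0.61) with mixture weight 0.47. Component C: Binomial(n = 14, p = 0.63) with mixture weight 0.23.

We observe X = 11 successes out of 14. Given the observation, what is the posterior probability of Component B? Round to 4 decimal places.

P(component k | x) = π_k·f_k(x) / marginal(x), where marginal(x) = Σ_j π_j·f_j(x).
Component likelihoods at x = 11 successes out of 14:
  L_A = C(14,11)·0.42^11·0.58^3 = 364·7.17368e-05·0.195112 = 0.0050948
  L_B = C(14,11)·0.61^11·0.39^3 = 364·0.00435139·0.059319 = 0.0939558
  L_C = C(14,11)·0.63^11·0.37^3 = 364·0.00620506·0.050653 = 0.114407
Weight by the priors:
  π_A·L_A = 0.30 × 0.0050948 = 0.00152844
  π_B·L_B = 0.47 × 0.0939558 = 0.0441592
  π_C·L_C = 0.23 × 0.114407 = 0.0263136
Sum: 0.00152844 + 0.0441592 + 0.0263136 = 0.0720013
P(Component B | x) = 0.0441592 / 0.0720013 ≈ 0.6133

0.6133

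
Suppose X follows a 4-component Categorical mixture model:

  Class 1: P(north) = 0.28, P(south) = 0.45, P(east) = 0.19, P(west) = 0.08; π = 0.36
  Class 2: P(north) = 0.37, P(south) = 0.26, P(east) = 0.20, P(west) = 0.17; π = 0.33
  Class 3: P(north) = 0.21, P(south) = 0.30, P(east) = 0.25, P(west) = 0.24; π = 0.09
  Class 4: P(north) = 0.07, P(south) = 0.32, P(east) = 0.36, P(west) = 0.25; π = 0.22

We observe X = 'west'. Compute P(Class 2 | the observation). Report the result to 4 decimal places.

By Bayes' theorem, P(k | x) = π_k f_k(x) / Σ_j π_j f_j(x).
Categorical probabilities:
  f_1 = 0.08
  f_2 = 0.17
  f_3 = 0.24
  f_4 = 0.25
Weight by the priors:
  π_1·f_1 = 0.36 × 0.08 = 0.0288
  π_2·f_2 = 0.33 × 0.17 = 0.0561
  π_3·f_3 = 0.09 × 0.24 = 0.0216
  π_4·f_4 = 0.22 × 0.25 = 0.055
Sum: 0.0288 + 0.0561 + 0.0216 + 0.055 = 0.1615
P(Class 2 | 'west') = 0.0561 / 0.1615 ≈ 0.3474

0.3474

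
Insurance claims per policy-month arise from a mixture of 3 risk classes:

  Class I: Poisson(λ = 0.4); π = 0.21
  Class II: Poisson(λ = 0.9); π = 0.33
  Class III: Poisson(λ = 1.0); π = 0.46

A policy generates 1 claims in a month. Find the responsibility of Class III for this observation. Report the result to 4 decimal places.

0.4887

Apply Bayes' rule: the posterior for each component is proportional to its prior times its likelihood at x.
Evaluate each component's likelihood at the observed value:
  f_I = e^(−0.4)·0.4^1/1! = 0.268128
  f_II = e^(−0.9)·0.9^1/1! = 0.365913
  f_III = e^(−1.0)·1.0^1/1! = 0.367879
Prior × likelihood for each component:
  π_I·f_I = 0.21 × 0.268128 = 0.0563069
  π_II·f_II = 0.33 × 0.365913 = 0.120751
  π_III·f_III = 0.46 × 0.367879 = 0.169225
Marginal: 0.0563069 + 0.120751 + 0.169225 = 0.346283
Responsibility of Class III: 0.169225 / 0.346283 ≈ 0.4887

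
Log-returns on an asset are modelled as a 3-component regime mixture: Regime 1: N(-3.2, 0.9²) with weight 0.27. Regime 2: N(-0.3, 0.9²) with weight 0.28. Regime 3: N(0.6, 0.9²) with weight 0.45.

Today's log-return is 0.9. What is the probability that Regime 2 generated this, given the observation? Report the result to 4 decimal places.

0.2129

Posterior ∝ prior × likelihood, so P(k | x) ∝ w_k f_k(x); normalise over all components.
Evaluate each component's likelihood at the observed value:
  L_1 = 1.38099e-05
  L_2 = 0.182233
  L_3 = 0.419315
Weight by the priors:
  w_1·L_1 = 0.27 × 1.38099e-05 = 3.72869e-06
  w_2·L_2 = 0.28 × 0.182233 = 0.0510254
  w_3·L_3 = 0.45 × 0.419315 = 0.188692
Evidence: 3.72869e-06 + 0.0510254 + 0.188692 = 0.239721
So the posterior for Regime 2 is 0.0510254 / 0.239721 ≈ 0.2129.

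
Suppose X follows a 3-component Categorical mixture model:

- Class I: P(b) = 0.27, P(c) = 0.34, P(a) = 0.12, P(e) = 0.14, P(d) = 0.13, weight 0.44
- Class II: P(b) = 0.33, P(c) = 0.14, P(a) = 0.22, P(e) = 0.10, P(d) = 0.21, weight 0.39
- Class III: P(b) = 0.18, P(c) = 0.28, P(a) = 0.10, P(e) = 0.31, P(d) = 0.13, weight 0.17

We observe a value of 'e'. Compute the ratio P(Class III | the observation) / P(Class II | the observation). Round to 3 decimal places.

1.351

Posterior odds = (w_i f_i(x)) / (w_j f_j(x)); the normalising sum cancels.
Categorical probabilities:
  f_I = 0.14
  f_II = 0.1
  f_III = 0.31
0.0527 / 0.039 ≈ 1.351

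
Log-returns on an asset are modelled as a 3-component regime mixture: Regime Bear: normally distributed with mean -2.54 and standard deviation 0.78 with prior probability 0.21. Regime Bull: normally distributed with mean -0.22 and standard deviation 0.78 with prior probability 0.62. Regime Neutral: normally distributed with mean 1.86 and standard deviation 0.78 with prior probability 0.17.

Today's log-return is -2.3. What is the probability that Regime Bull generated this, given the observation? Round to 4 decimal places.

0.0812

By Bayes' theorem, P(k | x) = w_k f_k(x) / Σ_j w_j f_j(x).
Normal densities:
  f_Bear = (1/(0.78·√(2π)))·exp(−(-2.3−-2.54)²/(2·0.78²)) = 0.511464·exp(-0.04734) = 0.487817
  f_Bull = (1/(0.78·√(2π)))·exp(−(-2.3−-0.22)²/(2·0.78²)) = 0.511464·exp(-3.55556) = 0.0146102
  f_Neutral = (1/(0.78·√(2π)))·exp(−(-2.3−1.86)²/(2·0.78²)) = 0.511464·exp(-14.22222) = 3.40552e-07
Prior × likelihood for each component:
  w_Bear·f_Bear = 0.21 × 0.487817 = 0.102442
  w_Bull·f_Bull = 0.62 × 0.0146102 = 0.00905835
  w_Neutral·f_Neutral = 0.17 × 3.40552e-07 = 5.78938e-08
Sum: 0.102442 + 0.00905835 + 5.78938e-08 = 0.1115
P(Regime Bull | the observation) ≈ 0.0812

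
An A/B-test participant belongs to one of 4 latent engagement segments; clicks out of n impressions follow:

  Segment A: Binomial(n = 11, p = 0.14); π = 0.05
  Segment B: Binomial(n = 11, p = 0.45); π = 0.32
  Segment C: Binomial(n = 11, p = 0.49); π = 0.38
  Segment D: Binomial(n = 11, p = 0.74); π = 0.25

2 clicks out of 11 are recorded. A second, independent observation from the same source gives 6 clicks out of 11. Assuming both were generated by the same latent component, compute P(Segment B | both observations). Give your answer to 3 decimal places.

0.548

Apply Bayes' rule: the posterior for each component is proportional to its prior times its likelihood at x.
Since both observations come from the same component, the likelihood for component k is f_k(x₁)·f_k(x₂).
  f_A = [C(11,2)·0.14^2·0.86^9 = 55·0.0196·0.257327 = 0.277399] × [0.00163645] = 0.000453949
  f_B = [C(11,2)·0.45^2·0.55^9 = 55·0.2025·0.00460537 = 0.0512923] × [0.193077] = 0.00990336
  f_C = [C(11,2)·0.49^2·0.51^9 = 55·0.2401·0.00233417 = 0.0308238] × [0.220632] = 0.00680073
  f_D = [C(11,2)·0.74^2·0.26^9 = 55·0.5476·5.4295e-06 = 0.000163526] × [0.0901362] = 1.47396e-05
Unnormalised posteriors:
  w_A·f_A = 0.05 × 0.000453949 = 2.26975e-05
  w_B·f_B = 0.32 × 0.00990336 = 0.00316907
  w_C·f_C = 0.38 × 0.00680073 = 0.00258428
  w_D·f_D = 0.25 × 1.47396e-05 = 3.6849e-06
Evidence: 2.26975e-05 + 0.00316907 + 0.00258428 + 3.6849e-06 = 0.00577974
So the posterior for Segment B is 0.00316907 / 0.00577974 ≈ 0.548.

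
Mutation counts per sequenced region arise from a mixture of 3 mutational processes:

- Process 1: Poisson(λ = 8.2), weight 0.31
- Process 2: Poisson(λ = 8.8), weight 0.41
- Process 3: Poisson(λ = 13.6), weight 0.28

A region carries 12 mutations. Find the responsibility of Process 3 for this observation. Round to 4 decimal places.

0.3962

P(component k | x) = π_k·f_k(x) / marginal(x), where marginal(x) = Σ_j π_j·f_j(x).
Evaluate each component's likelihood at the observed value:
  f_1 = 0.0529925
  f_2 = 0.0678678
  f_3 = 0.103687
Prior × likelihood for each component:
  π_1·f_1 = 0.31 × 0.0529925 = 0.0164277
  π_2·f_2 = 0.41 × 0.0678678 = 0.0278258
  π_3·f_3 = 0.28 × 0.103687 = 0.0290324
Evidence: 0.0164277 + 0.0278258 + 0.0290324 = 0.0732859
P(Process 3 | 12 mutations) ≈ 0.3962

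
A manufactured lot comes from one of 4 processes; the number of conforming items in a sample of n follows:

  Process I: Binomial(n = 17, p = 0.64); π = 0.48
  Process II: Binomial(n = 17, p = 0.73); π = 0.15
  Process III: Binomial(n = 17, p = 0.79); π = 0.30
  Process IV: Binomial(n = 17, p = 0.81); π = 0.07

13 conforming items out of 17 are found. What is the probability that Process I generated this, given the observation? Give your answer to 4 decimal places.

Posterior ∝ prior × likelihood, so P(k | x) ∝ P(Z=k) f_k(x); normalise over all components.
Evaluate each component's likelihood at the observed value:
  f_I = C(17,13)·0.64^13·0.36^4 = 2380·0.00302231·0.0167962 = 0.120817
  f_II = C(17,13)·0.73^13·0.27^4 = 2380·0.0167185·0.00531441 = 0.21146
  f_III = C(17,13)·0.79^13·0.21^4 = 2380·0.0466823·0.00194481 = 0.216076
  f_IV = C(17,13)·0.81^13·0.19^4 = 2380·0.0646108·0.00130321 = 0.200399
Prior × likelihood for each component:
  P(Z=I)·f_I = 0.48 × 0.120817 = 0.057992
  P(Z=II)·f_II = 0.15 × 0.21146 = 0.0317191
  P(Z=III)·f_III = 0.30 × 0.216076 = 0.0648228
  P(Z=IV)·f_IV = 0.07 × 0.200399 = 0.014028
Evidence: 0.057992 + 0.0317191 + 0.0648228 + 0.014028 = 0.168562
P(Process I | the observation) = 0.057992 / 0.168562 ≈ 0.3440

0.3440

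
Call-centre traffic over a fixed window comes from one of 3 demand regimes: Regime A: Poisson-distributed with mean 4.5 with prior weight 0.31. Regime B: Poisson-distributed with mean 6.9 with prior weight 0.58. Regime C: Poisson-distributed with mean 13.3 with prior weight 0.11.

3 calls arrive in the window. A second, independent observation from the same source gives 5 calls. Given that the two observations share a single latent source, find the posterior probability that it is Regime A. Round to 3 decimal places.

Apply Bayes' rule: the posterior for each component is proportional to its prior times its likelihood at x.
Since both observations come from the same component, the likelihood for component k is f_k(x₁)·f_k(x₂).
  f_A = [e^(−4.5)·4.5^3/3! = 0.168718] × [0.170827] = 0.0288215
  f_B = [e^(−6.9)·6.9^3/3! = 0.0551778] × [0.131351] = 0.00724764
  f_C = [e^(−13.3)·13.3^3/3! = 0.000656579] × [0.00580711] = 3.81283e-06
Weight by the priors:
  P(Z=A)·f_A = 0.31 × 0.0288215 = 0.00893468
  P(Z=B)·f_B = 0.58 × 0.00724764 = 0.00420363
  P(Z=C)·f_C = 0.11 × 3.81283e-06 = 4.19411e-07
Normaliser: 0.00893468 + 0.00420363 + 4.19411e-07 = 0.0131387
P(Regime A | x₁,x₂) = 0.00893468 / 0.0131387 ≈ 0.680

0.680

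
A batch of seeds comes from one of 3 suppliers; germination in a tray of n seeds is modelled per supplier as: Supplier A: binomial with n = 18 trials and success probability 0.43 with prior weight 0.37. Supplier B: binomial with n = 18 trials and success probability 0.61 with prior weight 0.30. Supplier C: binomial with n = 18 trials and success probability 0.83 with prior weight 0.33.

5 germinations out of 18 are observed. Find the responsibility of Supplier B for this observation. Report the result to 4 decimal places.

0.0325

By Bayes' theorem, P(k | x) = P(Z=k) f_k(x) / Σ_j P(Z=j) f_j(x).
Component likelihoods at x = 5 germinations out of 18:
  p_A = 0.0844491
  p_B = 0.00349437
  p_C = 3.34277e-07
Unnormalised posteriors:
  P(Z=A)·p_A = 0.37 × 0.0844491 = 0.0312462
  P(Z=B)·p_B = 0.30 × 0.00349437 = 0.00104831
  P(Z=C)·p_C = 0.33 × 3.34277e-07 = 1.10311e-07
Evidence: 0.0312462 + 0.00104831 + 1.10311e-07 = 0.0322946
Responsibility of Supplier B: 0.00104831 / 0.0322946 ≈ 0.0325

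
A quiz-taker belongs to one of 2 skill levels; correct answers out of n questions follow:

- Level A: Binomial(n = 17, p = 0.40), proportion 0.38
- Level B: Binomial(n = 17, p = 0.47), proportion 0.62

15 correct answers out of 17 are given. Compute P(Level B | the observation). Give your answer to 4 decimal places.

Apply Bayes' rule: the posterior for each component is proportional to its prior times its likelihood at x.
Component likelihoods at x = 15 correct answers out of 17:
  f_A = C(17,15)·0.40^15·0.60^2 = 136·1.07374e-06·0.36 = 5.25704e-05
  f_B = C(17,15)·0.47^15·0.53^2 = 136·1.20633e-05·0.2809 = 0.000460849
Prior × likelihood for each component:
  π_A·f_A = 0.38 × 5.25704e-05 = 1.99768e-05
  π_B·f_B = 0.62 × 0.000460849 = 0.000285726
Denominator: 1.99768e-05 + 0.000285726 = 0.000305703
P(Level B | data) = 0.000285726 / 0.000305703 ≈ 0.9347

0.9347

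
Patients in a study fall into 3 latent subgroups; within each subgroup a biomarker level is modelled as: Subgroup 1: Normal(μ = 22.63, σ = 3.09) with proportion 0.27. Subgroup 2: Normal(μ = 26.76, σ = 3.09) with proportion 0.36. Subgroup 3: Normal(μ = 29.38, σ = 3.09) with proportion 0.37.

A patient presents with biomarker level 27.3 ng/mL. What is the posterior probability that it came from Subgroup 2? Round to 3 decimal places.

0.482

P(component k | x) = P(Z=k)·f_k(x) / marginal(x), where marginal(x) = Σ_j P(Z=j)·f_j(x).
Component likelihoods at x = 27.3 ng/mL:
  f_1 = (1/(3.09·√(2π)))·exp(−(27.3−22.63)²/(2·3.09²)) = 0.129108·exp(-1.14205) = 0.0412063
  f_2 = (1/(3.09·√(2π)))·exp(−(27.3−26.76)²/(2·3.09²)) = 0.129108·exp(-0.01527) = 0.127151
  f_3 = (1/(3.09·√(2π)))·exp(−(27.3−29.38)²/(2·3.09²)) = 0.129108·exp(-0.22656) = 0.102934
Multiply by the mixture weights:
  P(Z=1)·f_1 = 0.27 × 0.0412063 = 0.0111257
  P(Z=2)·f_2 = 0.36 × 0.127151 = 0.0457744
  P(Z=3)·f_3 = 0.37 × 0.102934 = 0.0380856
Sum: 0.0111257 + 0.0457744 + 0.0380856 = 0.0949856
Responsibility of Subgroup 2: 0.0457744 / 0.0949856 ≈ 0.482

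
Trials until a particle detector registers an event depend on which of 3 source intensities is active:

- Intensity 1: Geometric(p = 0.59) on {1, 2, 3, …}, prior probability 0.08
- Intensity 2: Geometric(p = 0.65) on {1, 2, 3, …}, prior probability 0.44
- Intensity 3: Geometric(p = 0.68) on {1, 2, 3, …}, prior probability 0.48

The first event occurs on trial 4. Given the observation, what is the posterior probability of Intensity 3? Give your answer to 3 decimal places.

0.408

Apply Bayes' rule: the posterior for each component is proportional to its prior times its likelihood at x.
Geometric probabilities:
  f_1 = 0.0406634
  f_2 = 0.0278687
  f_3 = 0.0222822
Unnormalised posteriors:
  π_1·f_1 = 0.08 × 0.0406634 = 0.00325307
  π_2·f_2 = 0.44 × 0.0278687 = 0.0122622
  π_3·f_3 = 0.48 × 0.0222822 = 0.0106955
Denominator: 0.00325307 + 0.0122622 + 0.0106955 = 0.0262108
P(Intensity 3 | the observation) = 0.0106955 / 0.0262108 ≈ 0.408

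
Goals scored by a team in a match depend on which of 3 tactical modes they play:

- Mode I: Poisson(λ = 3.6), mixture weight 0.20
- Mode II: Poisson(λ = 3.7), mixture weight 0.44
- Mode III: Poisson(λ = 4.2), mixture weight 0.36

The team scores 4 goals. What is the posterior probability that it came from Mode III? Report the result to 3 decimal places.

By Bayes' theorem, P(k | x) = π_k f_k(x) / Σ_j π_j f_j(x).
Poisson probabilities:
  L_I = e^(−3.6)·3.6^4/4! = 0.191222
  L_II = e^(−3.7)·3.7^4/4! = 0.193066
  L_III = e^(−4.2)·4.2^4/4! = 0.194424
Weight by the priors:
  π_I·L_I = 0.20 × 0.191222 = 0.0382445
  π_II·L_II = 0.44 × 0.193066 = 0.0849491
  π_III·L_III = 0.36 × 0.194424 = 0.0699925
Normaliser: 0.0382445 + 0.0849491 + 0.0699925 = 0.193186
So the posterior for Mode III is 0.0699925 / 0.193186 ≈ 0.362.

0.362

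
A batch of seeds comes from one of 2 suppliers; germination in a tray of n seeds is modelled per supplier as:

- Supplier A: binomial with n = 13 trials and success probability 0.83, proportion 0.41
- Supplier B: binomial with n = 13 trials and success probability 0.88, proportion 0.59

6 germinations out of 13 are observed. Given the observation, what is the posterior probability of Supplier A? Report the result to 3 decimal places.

0.849

Posterior ∝ prior × likelihood, so P(k | x) ∝ π_k f_k(x); normalise over all components.
Component likelihoods at x = 6 germinations out of 13:
  f_A = C(13,6)·0.83^6·0.17^7 = 1716·0.32694·4.10339e-06 = 0.00230212
  f_B = C(13,6)·0.88^6·0.12^7 = 1716·0.464404·3.58318e-07 = 0.00028555
Unnormalised posteriors:
  π_A·f_A = 0.41 × 0.00230212 = 0.00094387
  π_B·f_B = 0.59 × 0.00028555 = 0.000168474
Evidence: 0.00094387 + 0.000168474 = 0.00111234
P(Supplier A | x) = 0.00094387 / 0.00111234 ≈ 0.849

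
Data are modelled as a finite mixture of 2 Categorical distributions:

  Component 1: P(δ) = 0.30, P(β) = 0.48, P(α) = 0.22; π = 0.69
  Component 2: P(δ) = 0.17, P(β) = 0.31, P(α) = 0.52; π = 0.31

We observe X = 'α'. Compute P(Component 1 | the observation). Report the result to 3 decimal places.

0.485

Apply Bayes' rule: the posterior for each component is proportional to its prior times its likelihood at x.
Categorical probabilities:
  p_1 = 0.22
  p_2 = 0.52
Prior × likelihood for each component:
  π_1·p_1 = 0.69 × 0.22 = 0.1518
  π_2·p_2 = 0.31 × 0.52 = 0.1612
Normaliser: 0.1518 + 0.1612 = 0.313
Responsibility of Component 1: 0.1518 / 0.313 ≈ 0.485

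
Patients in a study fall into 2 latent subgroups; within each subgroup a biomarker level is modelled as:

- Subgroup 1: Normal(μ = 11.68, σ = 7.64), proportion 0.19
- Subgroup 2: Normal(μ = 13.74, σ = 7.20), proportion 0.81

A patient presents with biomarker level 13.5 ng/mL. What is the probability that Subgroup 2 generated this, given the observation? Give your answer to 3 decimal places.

The responsibility of component k is π_k f_k(x) divided by Σ_j π_j f_j(x).
Component likelihoods at x = 13.5 ng/mL:
  L_1 = 0.0507568
  L_2 = 0.0553779
Prior × likelihood for each component:
  π_1·L_1 = 0.19 × 0.0507568 = 0.00964378
  π_2·L_2 = 0.81 × 0.0553779 = 0.0448561
Sum: 0.00964378 + 0.0448561 = 0.0544999
P(Subgroup 2 | 13.5 ng/mL) ≈ 0.823

0.823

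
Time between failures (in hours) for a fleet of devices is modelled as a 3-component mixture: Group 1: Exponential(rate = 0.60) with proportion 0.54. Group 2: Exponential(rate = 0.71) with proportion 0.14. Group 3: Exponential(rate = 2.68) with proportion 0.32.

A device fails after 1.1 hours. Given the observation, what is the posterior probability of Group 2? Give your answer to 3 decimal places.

0.176

Posterior ∝ prior × likelihood, so P(k | x) ∝ π_k f_k(x); normalise over all components.
Component likelihoods at x = 1.1 hours:
  p_1 = 0.310111
  p_2 = 0.325143
  p_3 = 0.140551
Prior × likelihood for each component:
  π_1·p_1 = 0.54 × 0.310111 = 0.16746
  π_2·p_2 = 0.14 × 0.325143 = 0.04552
  π_3·p_3 = 0.32 × 0.140551 = 0.0449764
Marginal: 0.16746 + 0.04552 + 0.0449764 = 0.257956
P(Group 2 | the observation) = 0.04552 / 0.257956 ≈ 0.176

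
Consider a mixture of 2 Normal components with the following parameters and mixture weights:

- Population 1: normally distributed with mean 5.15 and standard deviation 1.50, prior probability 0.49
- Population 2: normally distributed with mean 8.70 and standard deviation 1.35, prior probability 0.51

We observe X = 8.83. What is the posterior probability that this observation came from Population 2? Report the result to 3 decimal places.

0.959

The responsibility of component k is π_k f_k(x) divided by Σ_j π_j f_j(x).
Normal densities:
  f_1 = (1/(1.50·√(2π)))·exp(−(8.83−5.15)²/(2·1.50²)) = 0.265962·exp(-3.00942) = 0.0131173
  f_2 = (1/(1.35·√(2π)))·exp(−(8.83−8.70)²/(2·1.35²)) = 0.295513·exp(-0.00464) = 0.294146
Weight by the priors:
  π_1·f_1 = 0.49 × 0.0131173 = 0.00642746
  π_2·f_2 = 0.51 × 0.294146 = 0.150014
Denominator: 0.00642746 + 0.150014 = 0.156442
P(Population 2 | x) ≈ 0.959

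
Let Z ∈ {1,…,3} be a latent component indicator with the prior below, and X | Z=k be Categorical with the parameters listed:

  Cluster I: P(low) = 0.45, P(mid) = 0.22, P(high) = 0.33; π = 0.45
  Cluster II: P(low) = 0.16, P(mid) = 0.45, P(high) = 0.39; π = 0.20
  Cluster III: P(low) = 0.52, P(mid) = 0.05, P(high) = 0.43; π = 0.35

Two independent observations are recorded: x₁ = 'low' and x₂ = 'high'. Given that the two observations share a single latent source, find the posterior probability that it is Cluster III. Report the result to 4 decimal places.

By Bayes' theorem, P(k | x) = π_k f_k(x) / Σ_j π_j f_j(x).
Since both observations come from the same component, the likelihood for component k is f_k(x₁)·f_k(x₂).
  p_I = [0.45] × [0.33] = 0.1485
  p_II = [0.16] × [0.39] = 0.0624
  p_III = [0.52] × [0.43] = 0.2236
Multiply by the mixture weights:
  π_I·p_I = 0.45 × 0.1485 = 0.066825
  π_II·p_II = 0.20 × 0.0624 = 0.01248
  π_III·p_III = 0.35 × 0.2236 = 0.07826
Sum: 0.066825 + 0.01248 + 0.07826 = 0.157565
So the posterior for Cluster III is 0.07826 / 0.157565 ≈ 0.4967.

0.4967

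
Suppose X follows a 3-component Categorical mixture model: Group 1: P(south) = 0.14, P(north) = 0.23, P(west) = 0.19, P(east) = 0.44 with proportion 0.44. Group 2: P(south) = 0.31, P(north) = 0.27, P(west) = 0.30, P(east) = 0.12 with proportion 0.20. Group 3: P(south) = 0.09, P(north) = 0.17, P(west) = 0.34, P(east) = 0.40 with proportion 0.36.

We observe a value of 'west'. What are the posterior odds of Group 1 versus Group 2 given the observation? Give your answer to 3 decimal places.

Posterior odds = (w_i f_i(x)) / (w_j f_j(x)); the normalising sum cancels.
Evaluate each component's likelihood at the observed value:
  f_1 = 0.19
  f_2 = 0.3
  f_3 = 0.34
Posterior odds = (w_1·f_1) / (w_2·f_2) = (0.44·0.19) / (0.20·0.3) = 0.0836 / 0.06 ≈ 1.393

1.393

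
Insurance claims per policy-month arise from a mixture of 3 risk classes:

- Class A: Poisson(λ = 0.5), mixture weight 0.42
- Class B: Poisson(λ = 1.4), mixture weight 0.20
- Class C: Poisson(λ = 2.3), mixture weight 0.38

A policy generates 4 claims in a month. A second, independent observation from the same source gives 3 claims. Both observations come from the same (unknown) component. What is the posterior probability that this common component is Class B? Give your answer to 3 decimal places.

0.090

The responsibility of component k is P(Z=k) f_k(x) divided by Σ_j P(Z=j) f_j(x).
Since both observations come from the same component, the likelihood for component k is f_k(x₁)·f_k(x₂).
  L_A = [0.00157951] × [0.0126361] = 1.99587e-05
  L_B = [0.039472] × [0.112777] = 0.00445153
  L_C = [0.116902] × [0.203308] = 0.0237672
Weight by the priors:
  P(Z=A)·L_A = 0.42 × 1.99587e-05 = 8.38267e-06
  P(Z=B)·L_B = 0.20 × 0.00445153 = 0.000890306
  P(Z=C)·L_C = 0.38 × 0.0237672 = 0.00903153
Normaliser: 8.38267e-06 + 0.000890306 + 0.00903153 = 0.00993022
P(Class B | data) ≈ 0.090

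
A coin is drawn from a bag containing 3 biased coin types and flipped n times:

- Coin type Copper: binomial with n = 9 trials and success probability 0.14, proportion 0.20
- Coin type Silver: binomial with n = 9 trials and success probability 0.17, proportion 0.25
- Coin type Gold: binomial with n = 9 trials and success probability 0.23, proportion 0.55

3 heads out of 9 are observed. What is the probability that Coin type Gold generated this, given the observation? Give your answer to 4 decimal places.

P(component k | x) = π_k·f_k(x) / marginal(x), where marginal(x) = Σ_j π_j·f_j(x).
Component likelihoods at x = 3 heads out of 9:
  L_Copper = C(9,3)·0.14^3·0.86^6 = 84·0.002744·0.404567 = 0.0932511
  L_Silver = C(9,3)·0.17^3·0.83^6 = 84·0.004913·0.32694 = 0.134926
  L_Gold = C(9,3)·0.23^3·0.77^6 = 84·0.012167·0.208422 = 0.213014
Weight by the priors:
  π_Copper·L_Copper = 0.20 × 0.0932511 = 0.0186502
  π_Silver·L_Silver = 0.25 × 0.134926 = 0.0337314
  π_Gold·L_Gold = 0.55 × 0.213014 = 0.117157
Denominator: 0.0186502 + 0.0337314 + 0.117157 = 0.169539
P(Coin type Gold | x) = 0.117157 / 0.169539 ≈ 0.6910

0.6910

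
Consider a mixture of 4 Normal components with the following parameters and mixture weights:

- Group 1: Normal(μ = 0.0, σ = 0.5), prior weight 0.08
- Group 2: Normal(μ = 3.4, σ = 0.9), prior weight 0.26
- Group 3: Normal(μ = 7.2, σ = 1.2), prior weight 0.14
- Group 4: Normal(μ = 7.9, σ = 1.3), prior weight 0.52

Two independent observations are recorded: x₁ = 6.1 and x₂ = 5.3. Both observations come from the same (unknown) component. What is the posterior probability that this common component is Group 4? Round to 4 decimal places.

0.4616

Posterior ∝ prior × likelihood, so P(k | x) ∝ π_k f_k(x); normalise over all components.
Since both observations come from the same component, the likelihood for component k is f_k(x₁)·f_k(x₂).
  f_1 = [(1/(0.5·√(2π)))·exp(−(6.1−0.0)²/(2·0.5²)) = 0.797885·exp(-74.42000) = 3.8172e-33] × [3.18622e-25] = 1.21624e-57
  f_2 = [(1/(0.9·√(2π)))·exp(−(6.1−3.4)²/(2·0.9²)) = 0.443269·exp(-4.50000) = 0.00492428] × [0.0477406] = 0.000235088
  f_3 = [(1/(1.2·√(2π)))·exp(−(6.1−7.2)²/(2·1.2²)) = 0.332452·exp(-0.42014) = 0.218406] × [0.0949189] = 0.0207309
  f_4 = [(1/(1.3·√(2π)))·exp(−(6.1−7.9)²/(2·1.3²)) = 0.306879·exp(-0.95858) = 0.117669] × [0.0415315] = 0.00488696
Weight by the priors:
  π_1·f_1 = 0.08 × 1.21624e-57 = 9.72995e-59
  π_2·f_2 = 0.26 × 0.000235088 = 6.11229e-05
  π_3·f_3 = 0.14 × 0.0207309 = 0.00290232
  π_4·f_4 = 0.52 × 0.00488696 = 0.00254122
Marginal: 9.72995e-59 + 6.11229e-05 + 0.00290232 + 0.00254122 = 0.00550466
P(Group 4 | data) ≈ 0.4616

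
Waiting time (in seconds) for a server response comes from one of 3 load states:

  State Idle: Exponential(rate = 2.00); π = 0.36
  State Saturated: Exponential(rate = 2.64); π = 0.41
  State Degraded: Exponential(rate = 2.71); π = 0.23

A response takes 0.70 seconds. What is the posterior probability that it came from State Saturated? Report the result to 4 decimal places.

0.3862

P(component k | x) = w_k·f_k(x) / marginal(x), where marginal(x) = Σ_j w_j·f_j(x).
Component likelihoods at x = 0.70 seconds:
  f_Idle = 2.00·e^(−2.00·0.70) = 2.00·e^(−1.4000) = 0.493194
  f_Saturated = 2.64·e^(−2.64·0.70) = 2.64·e^(−1.8480) = 0.415937
  f_Degraded = 2.71·e^(−2.71·0.70) = 2.71·e^(−1.8970) = 0.406549
Prior × likelihood for each component:
  w_Idle·f_Idle = 0.36 × 0.493194 = 0.17755
  w_Saturated·f_Saturated = 0.41 × 0.415937 = 0.170534
  w_Degraded·f_Degraded = 0.23 × 0.406549 = 0.0935062
Marginal: 0.17755 + 0.170534 + 0.0935062 = 0.44159
So the posterior for State Saturated is 0.170534 / 0.44159 ≈ 0.3862.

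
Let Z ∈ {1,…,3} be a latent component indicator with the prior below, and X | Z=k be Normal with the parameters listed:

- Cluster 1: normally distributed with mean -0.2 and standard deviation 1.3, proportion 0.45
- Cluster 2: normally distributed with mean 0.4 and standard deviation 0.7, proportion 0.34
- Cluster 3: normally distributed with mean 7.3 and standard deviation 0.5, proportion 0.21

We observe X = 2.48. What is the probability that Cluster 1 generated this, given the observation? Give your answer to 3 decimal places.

The responsibility of component k is π_k f_k(x) divided by Σ_j π_j f_j(x).
Evaluate each component's likelihood at the observed value:
  L_1 = 0.0366525
  L_2 = 0.00689501
  L_3 = 5.27878e-21
Prior × likelihood for each component:
  π_1·L_1 = 0.45 × 0.0366525 = 0.0164936
  π_2·L_2 = 0.34 × 0.00689501 = 0.0023443
  π_3·L_3 = 0.21 × 5.27878e-21 = 1.10854e-21
Normaliser: 0.0164936 + 0.0023443 + 1.10854e-21 = 0.0188379
So the posterior for Cluster 1 is 0.0164936 / 0.0188379 ≈ 0.876.

0.876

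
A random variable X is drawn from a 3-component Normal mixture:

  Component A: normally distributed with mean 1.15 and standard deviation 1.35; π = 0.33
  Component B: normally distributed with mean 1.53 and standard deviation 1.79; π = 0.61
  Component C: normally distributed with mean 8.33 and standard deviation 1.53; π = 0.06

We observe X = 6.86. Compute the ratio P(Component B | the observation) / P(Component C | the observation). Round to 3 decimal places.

0.164

Posterior odds = (w_i f_i(x)) / (w_j f_j(x)); the normalising sum cancels.
Component likelihoods at x = 6.86:
  p_A = (1/(1.35·√(2π)))·exp(−(6.86−1.15)²/(2·1.35²)) = 0.295513·exp(-8.94488) = 3.85357e-05
  p_B = (1/(1.79·√(2π)))·exp(−(6.86−1.53)²/(2·1.79²)) = 0.222873·exp(-4.43321) = 0.0026469
  p_C = (1/(1.53·√(2π)))·exp(−(6.86−8.33)²/(2·1.53²)) = 0.260747·exp(-0.46155) = 0.16435
0.00161461 / 0.00986097 ≈ 0.164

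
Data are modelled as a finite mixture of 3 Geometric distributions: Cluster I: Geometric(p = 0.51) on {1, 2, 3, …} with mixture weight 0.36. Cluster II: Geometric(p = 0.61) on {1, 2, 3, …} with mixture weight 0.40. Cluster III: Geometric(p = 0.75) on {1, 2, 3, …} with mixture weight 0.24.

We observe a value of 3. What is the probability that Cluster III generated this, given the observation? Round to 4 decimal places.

0.1217

P(component k | x) = w_k·f_k(x) / marginal(x), where marginal(x) = Σ_j w_j·f_j(x).
Component likelihoods at x = 3:
  L_I = 0.51·(1−0.51)^2 = 0.51·0.2401 = 0.122451
  L_II = 0.61·(1−0.61)^2 = 0.61·0.1521 = 0.092781
  L_III = 0.75·(1−0.75)^2 = 0.75·0.0625 = 0.046875
Unnormalised posteriors:
  w_I·L_I = 0.36 × 0.122451 = 0.0440824
  w_II·L_II = 0.40 × 0.092781 = 0.0371124
  w_III·L_III = 0.24 × 0.046875 = 0.01125
Denominator: 0.0440824 + 0.0371124 + 0.01125 = 0.0924448
So the posterior for Cluster III is 0.01125 / 0.0924448 ≈ 0.1217.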